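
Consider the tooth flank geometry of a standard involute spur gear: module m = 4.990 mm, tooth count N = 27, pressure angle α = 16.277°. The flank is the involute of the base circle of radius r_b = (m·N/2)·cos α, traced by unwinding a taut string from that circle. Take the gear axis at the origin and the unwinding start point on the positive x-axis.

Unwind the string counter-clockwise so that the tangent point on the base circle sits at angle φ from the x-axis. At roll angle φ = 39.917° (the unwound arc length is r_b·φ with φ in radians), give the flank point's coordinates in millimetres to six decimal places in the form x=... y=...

x=78.504473 y=6.941054

pitch radius r_p = m·N/2 = 4.990·27/2 = 67.365000
base radius r_b = r_p·cos α = 67.365000·cos 16.277° = 64.664868
roll angle φ = 39.917° = 0.69668308 rad
x = r_b·(cos φ + φ·sin φ) = 64.664868·(0.76697480 + 0.69668308·0.64167723) = 78.504473
y = r_b·(sin φ − φ·cos φ) = 64.664868·(0.64167723 − 0.69668308·0.76697480) = 6.941054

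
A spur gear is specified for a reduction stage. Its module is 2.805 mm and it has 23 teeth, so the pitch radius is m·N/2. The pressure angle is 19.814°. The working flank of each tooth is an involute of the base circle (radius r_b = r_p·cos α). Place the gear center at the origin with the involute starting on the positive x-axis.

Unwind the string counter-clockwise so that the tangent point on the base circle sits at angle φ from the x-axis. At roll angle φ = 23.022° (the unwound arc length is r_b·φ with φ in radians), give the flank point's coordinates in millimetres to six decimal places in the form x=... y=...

pitch radius r_p = m·N/2 = 2.805·23/2 = 32.257500
base radius r_b = r_p·cos α = 32.257500·cos 19.814° = 30.347791
roll angle φ = 23.022° = 0.40180970 rad
x = r_b·(cos φ + φ·sin φ) = 30.347791·(0.92035476 + 0.40180970·0.39108455) = 32.699633
y = r_b·(sin φ − φ·cos φ) = 30.347791·(0.39108455 − 0.40180970·0.92035476) = 0.645712

x=32.699633 y=0.645712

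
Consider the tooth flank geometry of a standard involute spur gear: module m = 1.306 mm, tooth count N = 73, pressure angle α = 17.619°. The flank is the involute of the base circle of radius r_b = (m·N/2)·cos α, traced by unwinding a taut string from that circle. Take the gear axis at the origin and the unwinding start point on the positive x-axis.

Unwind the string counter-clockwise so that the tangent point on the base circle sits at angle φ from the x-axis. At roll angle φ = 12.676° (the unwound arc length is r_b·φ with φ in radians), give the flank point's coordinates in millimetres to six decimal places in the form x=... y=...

x=46.531179 y=0.163193

pitch radius r_p = m·N/2 = 1.306·73/2 = 47.669000
base radius r_b = r_p·cos α = 47.669000·cos 17.619° = 45.432864
roll angle φ = 12.676° = 0.22123794 rad
x = r_b·(cos φ + φ·sin φ) = 45.432864·(0.97562655 + 0.22123794·0.21943755) = 46.531179
y = r_b·(sin φ − φ·cos φ) = 45.432864·(0.21943755 − 0.22123794·0.97562655) = 0.163193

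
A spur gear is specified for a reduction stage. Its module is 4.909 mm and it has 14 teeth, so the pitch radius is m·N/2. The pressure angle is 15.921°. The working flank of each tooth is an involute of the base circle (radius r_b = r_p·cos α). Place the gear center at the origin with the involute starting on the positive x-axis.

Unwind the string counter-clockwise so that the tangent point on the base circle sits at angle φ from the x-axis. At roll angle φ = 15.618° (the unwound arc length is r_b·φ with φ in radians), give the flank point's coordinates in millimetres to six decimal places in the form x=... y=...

x=34.249817 y=0.221442

pitch radius r_p = m·N/2 = 4.909·14/2 = 34.363000
base radius r_b = r_p·cos α = 34.363000·cos 15.921° = 33.044864
roll angle φ = 15.618° = 0.27258552 rad
x = r_b·(cos φ + φ·sin φ) = 33.044864·(0.96307804 + 0.27258552·0.26922239) = 34.249817
y = r_b·(sin φ − φ·cos φ) = 33.044864·(0.26922239 − 0.27258552·0.96307804) = 0.221442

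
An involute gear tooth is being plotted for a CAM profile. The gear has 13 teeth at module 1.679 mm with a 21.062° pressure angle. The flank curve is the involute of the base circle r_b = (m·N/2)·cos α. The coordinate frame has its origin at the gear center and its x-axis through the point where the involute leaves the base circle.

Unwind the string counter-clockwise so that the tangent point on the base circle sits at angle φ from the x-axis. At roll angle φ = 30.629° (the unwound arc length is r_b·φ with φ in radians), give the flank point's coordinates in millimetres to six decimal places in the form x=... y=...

pitch radius r_p = m·N/2 = 1.679·13/2 = 10.913500
base radius r_b = r_p·cos α = 10.913500·cos 21.062° = 10.184392
roll angle φ = 30.629° = 0.53457690 rad
x = r_b·(cos φ + φ·sin φ) = 10.184392·(0.86048427 + 0.53457690·0.50947701) = 11.537275
y = r_b·(sin φ − φ·cos φ) = 10.184392·(0.50947701 − 0.53457690·0.86048427) = 0.503944

x=11.537275 y=0.503944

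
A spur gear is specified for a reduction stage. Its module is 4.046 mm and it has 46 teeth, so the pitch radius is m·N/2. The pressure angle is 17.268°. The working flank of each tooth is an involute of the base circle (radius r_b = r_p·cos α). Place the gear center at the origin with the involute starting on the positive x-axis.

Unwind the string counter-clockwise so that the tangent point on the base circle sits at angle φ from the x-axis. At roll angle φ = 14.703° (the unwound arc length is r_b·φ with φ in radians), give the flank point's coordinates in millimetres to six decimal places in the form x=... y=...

x=91.741486 y=0.497267

pitch radius r_p = m·N/2 = 4.046·46/2 = 93.058000
base radius r_b = r_p·cos α = 93.058000·cos 17.268° = 88.863572
roll angle φ = 14.703° = 0.25661576 rad
x = r_b·(cos φ + φ·sin φ) = 88.863572·(0.96725446 + 0.25661576·0.25380859) = 91.741486
y = r_b·(sin φ − φ·cos φ) = 88.863572·(0.25380859 − 0.25661576·0.96725446) = 0.497267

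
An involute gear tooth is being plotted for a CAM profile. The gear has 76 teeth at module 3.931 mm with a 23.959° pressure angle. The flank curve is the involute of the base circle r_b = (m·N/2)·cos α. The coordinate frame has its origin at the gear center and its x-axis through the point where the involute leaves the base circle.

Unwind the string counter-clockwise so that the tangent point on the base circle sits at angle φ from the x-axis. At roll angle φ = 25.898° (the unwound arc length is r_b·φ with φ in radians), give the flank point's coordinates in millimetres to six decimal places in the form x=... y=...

pitch radius r_p = m·N/2 = 3.931·76/2 = 149.378000
base radius r_b = r_p·cos α = 149.378000·cos 23.959° = 136.507036
roll angle φ = 25.898° = 0.45200537 rad
x = r_b·(cos φ + φ·sin φ) = 136.507036·(0.89957303 + 0.45200537·0.43677039) = 149.747616
y = r_b·(sin φ − φ·cos φ) = 136.507036·(0.43677039 − 0.45200537·0.89957303) = 4.116854

x=149.747616 y=4.116854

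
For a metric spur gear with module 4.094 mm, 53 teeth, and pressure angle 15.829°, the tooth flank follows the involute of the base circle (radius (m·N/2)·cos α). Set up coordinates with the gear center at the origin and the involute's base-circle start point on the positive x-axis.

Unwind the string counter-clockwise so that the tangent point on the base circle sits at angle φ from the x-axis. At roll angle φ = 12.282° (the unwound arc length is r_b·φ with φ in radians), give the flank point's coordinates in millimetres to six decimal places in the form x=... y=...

x=106.747652 y=0.341135

pitch radius r_p = m·N/2 = 4.094·53/2 = 108.491000
base radius r_b = r_p·cos α = 108.491000·cos 15.829° = 104.377027
roll angle φ = 12.282° = 0.21436134 rad
x = r_b·(cos φ + φ·sin φ) = 104.377027·(0.97711245 + 0.21436134·0.21272343) = 106.747652
y = r_b·(sin φ − φ·cos φ) = 104.377027·(0.21272343 − 0.21436134·0.97711245) = 0.341135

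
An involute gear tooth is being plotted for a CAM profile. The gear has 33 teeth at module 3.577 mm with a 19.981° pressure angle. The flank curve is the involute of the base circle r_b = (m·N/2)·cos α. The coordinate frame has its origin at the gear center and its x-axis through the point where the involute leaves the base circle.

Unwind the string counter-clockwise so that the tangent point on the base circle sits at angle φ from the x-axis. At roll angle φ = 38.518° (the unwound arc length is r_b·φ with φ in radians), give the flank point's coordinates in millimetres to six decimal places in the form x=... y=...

x=66.620911 y=5.367686

pitch radius r_p = m·N/2 = 3.577·33/2 = 59.020500
base radius r_b = r_p·cos α = 59.020500·cos 19.981° = 55.467819
roll angle φ = 38.518° = 0.67226592 rad
x = r_b·(cos φ + φ·sin φ) = 55.467819·(0.78241255 + 0.67226592·0.62276047) = 66.620911
y = r_b·(sin φ − φ·cos φ) = 55.467819·(0.62276047 − 0.67226592·0.78241255) = 5.367686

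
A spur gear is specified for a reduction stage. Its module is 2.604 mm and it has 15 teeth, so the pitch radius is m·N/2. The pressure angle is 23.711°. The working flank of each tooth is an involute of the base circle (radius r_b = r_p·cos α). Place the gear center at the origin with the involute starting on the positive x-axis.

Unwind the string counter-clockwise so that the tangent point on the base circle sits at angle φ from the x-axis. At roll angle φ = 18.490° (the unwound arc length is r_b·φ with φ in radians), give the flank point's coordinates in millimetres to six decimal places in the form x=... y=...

x=18.788388 y=0.198241

pitch radius r_p = m·N/2 = 2.604·15/2 = 19.530000
base radius r_b = r_p·cos α = 19.530000·cos 23.711° = 17.881383
roll angle φ = 18.490° = 0.32271138 rad
x = r_b·(cos φ + φ·sin φ) = 17.881383·(0.94837902 + 0.32271138·0.31713914) = 18.788388
y = r_b·(sin φ − φ·cos φ) = 17.881383·(0.31713914 − 0.32271138·0.94837902) = 0.198241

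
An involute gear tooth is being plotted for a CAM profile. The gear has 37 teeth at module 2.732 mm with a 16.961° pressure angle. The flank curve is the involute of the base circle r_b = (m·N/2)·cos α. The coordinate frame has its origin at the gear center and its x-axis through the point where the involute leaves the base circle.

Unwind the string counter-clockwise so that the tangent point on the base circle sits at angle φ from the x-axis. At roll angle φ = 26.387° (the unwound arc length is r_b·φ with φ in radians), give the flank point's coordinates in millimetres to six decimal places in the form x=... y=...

pitch radius r_p = m·N/2 = 2.732·37/2 = 50.542000
base radius r_b = r_p·cos α = 50.542000·cos 16.961° = 48.343602
roll angle φ = 26.387° = 0.46054003 rad
x = r_b·(cos φ + φ·sin φ) = 48.343602·(0.89581262 + 0.46054003·0.44443194) = 53.201715
y = r_b·(sin φ − φ·cos φ) = 48.343602·(0.44443194 − 0.46054003·0.89581262) = 1.540922

x=53.201715 y=1.540922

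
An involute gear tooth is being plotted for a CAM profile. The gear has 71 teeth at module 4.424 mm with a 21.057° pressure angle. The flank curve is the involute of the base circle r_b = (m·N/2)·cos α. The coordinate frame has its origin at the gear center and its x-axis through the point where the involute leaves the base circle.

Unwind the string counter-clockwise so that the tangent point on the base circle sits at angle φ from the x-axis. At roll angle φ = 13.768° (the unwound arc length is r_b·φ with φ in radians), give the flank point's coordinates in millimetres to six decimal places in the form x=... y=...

pitch radius r_p = m·N/2 = 4.424·71/2 = 157.052000
base radius r_b = r_p·cos α = 157.052000·cos 21.057° = 146.564609
roll angle φ = 13.768° = 0.24029693 rad
x = r_b·(cos φ + φ·sin φ) = 146.564609·(0.97126735 + 0.24029693·0.23799104) = 150.735232
y = r_b·(sin φ − φ·cos φ) = 146.564609·(0.23799104 − 0.24029693·0.97126735) = 0.673973

x=150.735232 y=0.673973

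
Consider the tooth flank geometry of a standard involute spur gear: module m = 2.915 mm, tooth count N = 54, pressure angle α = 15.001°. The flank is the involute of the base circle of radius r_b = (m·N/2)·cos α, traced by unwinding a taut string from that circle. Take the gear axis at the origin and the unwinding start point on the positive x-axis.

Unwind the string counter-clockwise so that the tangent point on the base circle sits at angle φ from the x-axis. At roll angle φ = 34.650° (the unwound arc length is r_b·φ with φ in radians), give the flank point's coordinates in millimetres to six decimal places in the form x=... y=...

x=88.679274 y=5.402531

pitch radius r_p = m·N/2 = 2.915·54/2 = 78.705000
base radius r_b = r_p·cos α = 78.705000·cos 15.001° = 76.022837
roll angle φ = 34.650° = 0.60475659 rad
x = r_b·(cos φ + φ·sin φ) = 76.022837·(0.82264052 + 0.60475659·0.56856185) = 88.679274
y = r_b·(sin φ − φ·cos φ) = 76.022837·(0.56856185 − 0.60475659·0.82264052) = 5.402531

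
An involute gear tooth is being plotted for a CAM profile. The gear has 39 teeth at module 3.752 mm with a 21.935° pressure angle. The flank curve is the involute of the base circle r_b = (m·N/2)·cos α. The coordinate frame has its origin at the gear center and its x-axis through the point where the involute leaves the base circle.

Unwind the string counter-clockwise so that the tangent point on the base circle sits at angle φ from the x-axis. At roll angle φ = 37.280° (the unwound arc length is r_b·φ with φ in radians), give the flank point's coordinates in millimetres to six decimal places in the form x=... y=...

x=80.748509 y=5.971753

pitch radius r_p = m·N/2 = 3.752·39/2 = 73.164000
base radius r_b = r_p·cos α = 73.164000·cos 21.935° = 67.867529
roll angle φ = 37.280° = 0.65065875 rad
x = r_b·(cos φ + φ·sin φ) = 67.867529·(0.79568496 + 0.65065875·0.60571069) = 80.748509
y = r_b·(sin φ − φ·cos φ) = 67.867529·(0.60571069 − 0.65065875·0.79568496) = 5.971753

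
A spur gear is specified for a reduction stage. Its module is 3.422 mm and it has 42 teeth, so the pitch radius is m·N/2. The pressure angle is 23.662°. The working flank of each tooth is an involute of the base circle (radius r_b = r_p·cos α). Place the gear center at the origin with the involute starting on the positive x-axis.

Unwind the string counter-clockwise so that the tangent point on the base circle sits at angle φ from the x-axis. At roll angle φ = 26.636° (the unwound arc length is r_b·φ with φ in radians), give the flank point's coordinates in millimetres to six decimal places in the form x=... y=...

x=72.553315 y=2.157068

pitch radius r_p = m·N/2 = 3.422·42/2 = 71.862000
base radius r_b = r_p·cos α = 71.862000·cos 23.662° = 65.820488
roll angle φ = 26.636° = 0.46488590 rad
x = r_b·(cos φ + φ·sin φ) = 65.820488·(0.89387273 + 0.46488590·0.44832081) = 72.553315
y = r_b·(sin φ − φ·cos φ) = 65.820488·(0.44832081 − 0.46488590·0.89387273) = 2.157068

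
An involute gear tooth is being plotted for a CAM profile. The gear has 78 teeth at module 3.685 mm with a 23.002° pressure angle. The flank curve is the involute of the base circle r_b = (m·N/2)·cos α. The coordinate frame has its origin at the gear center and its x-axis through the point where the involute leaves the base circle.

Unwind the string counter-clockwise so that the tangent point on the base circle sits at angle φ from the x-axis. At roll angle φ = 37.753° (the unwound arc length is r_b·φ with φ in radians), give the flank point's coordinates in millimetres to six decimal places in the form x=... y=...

pitch radius r_p = m·N/2 = 3.685·78/2 = 143.715000
base radius r_b = r_p·cos α = 143.715000·cos 23.002° = 132.288395
roll angle φ = 37.753° = 0.65891415 rad
x = r_b·(cos φ + φ·sin φ) = 132.288395·(0.79065752 + 0.65891415·0.61225868) = 157.963380
y = r_b·(sin φ − φ·cos φ) = 132.288395·(0.61225868 − 0.65891415·0.79065752) = 12.075715

x=157.963380 y=12.075715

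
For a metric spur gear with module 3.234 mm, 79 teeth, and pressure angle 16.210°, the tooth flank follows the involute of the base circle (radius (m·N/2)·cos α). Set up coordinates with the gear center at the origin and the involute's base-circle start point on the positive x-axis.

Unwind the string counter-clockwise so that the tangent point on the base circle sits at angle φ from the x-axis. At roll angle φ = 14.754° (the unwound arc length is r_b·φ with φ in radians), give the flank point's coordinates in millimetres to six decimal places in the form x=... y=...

pitch radius r_p = m·N/2 = 3.234·79/2 = 127.743000
base radius r_b = r_p·cos α = 127.743000·cos 16.210° = 122.664574
roll angle φ = 14.754° = 0.25750588 rad
x = r_b·(cos φ + φ·sin φ) = 122.664574·(0.96702816 + 0.25750588·0.25466946) = 126.664303
y = r_b·(sin φ − φ·cos φ) = 122.664574·(0.25466946 − 0.25750588·0.96702816) = 0.693548

x=126.664303 y=0.693548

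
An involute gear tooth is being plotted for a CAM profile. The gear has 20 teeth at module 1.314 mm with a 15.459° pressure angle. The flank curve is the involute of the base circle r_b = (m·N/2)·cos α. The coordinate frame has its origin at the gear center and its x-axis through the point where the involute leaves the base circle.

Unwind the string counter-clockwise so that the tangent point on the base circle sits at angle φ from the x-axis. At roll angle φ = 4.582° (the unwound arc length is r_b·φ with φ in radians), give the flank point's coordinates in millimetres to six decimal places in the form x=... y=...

x=12.705046 y=0.002158

pitch radius r_p = m·N/2 = 1.314·20/2 = 13.140000
base radius r_b = r_p·cos α = 13.140000·cos 15.459° = 12.664614
roll angle φ = 4.582° = 0.07997099 rad
x = r_b·(cos φ + φ·sin φ) = 12.664614·(0.99680402 + 0.07997099·0.07988577) = 12.705046
y = r_b·(sin φ − φ·cos φ) = 12.664614·(0.07988577 − 0.07997099·0.99680402) = 0.002158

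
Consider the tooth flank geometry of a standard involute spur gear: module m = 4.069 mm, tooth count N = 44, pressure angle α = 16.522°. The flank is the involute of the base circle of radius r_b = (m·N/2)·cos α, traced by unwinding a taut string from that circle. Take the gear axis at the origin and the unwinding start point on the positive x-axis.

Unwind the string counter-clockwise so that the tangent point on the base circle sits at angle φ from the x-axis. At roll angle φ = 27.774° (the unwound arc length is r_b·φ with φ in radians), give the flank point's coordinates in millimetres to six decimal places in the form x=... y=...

pitch radius r_p = m·N/2 = 4.069·44/2 = 89.518000
base radius r_b = r_p·cos α = 89.518000·cos 16.522° = 85.821856
roll angle φ = 27.774° = 0.48474775 rad
x = r_b·(cos φ + φ·sin φ) = 85.821856·(0.88479252 + 0.48474775·0.46598518) = 95.320430
y = r_b·(sin φ − φ·cos φ) = 85.821856·(0.46598518 − 0.48474775·0.88479252) = 3.182618

x=95.320430 y=3.182618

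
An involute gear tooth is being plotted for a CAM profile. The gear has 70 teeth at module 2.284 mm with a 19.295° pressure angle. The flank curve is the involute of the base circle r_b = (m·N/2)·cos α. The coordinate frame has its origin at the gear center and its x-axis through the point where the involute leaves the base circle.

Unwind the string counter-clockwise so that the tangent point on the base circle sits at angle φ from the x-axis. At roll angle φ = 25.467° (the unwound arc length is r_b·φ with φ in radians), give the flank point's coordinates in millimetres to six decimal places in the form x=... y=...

pitch radius r_p = m·N/2 = 2.284·70/2 = 79.940000
base radius r_b = r_p·cos α = 79.940000·cos 19.295° = 75.449753
roll angle φ = 25.467° = 0.44448300 rad
x = r_b·(cos φ + φ·sin φ) = 75.449753·(0.90283309 + 0.44448300·0.42999117) = 82.538775
y = r_b·(sin φ − φ·cos φ) = 75.449753·(0.42999117 − 0.44448300·0.90283309) = 2.165198

x=82.538775 y=2.165198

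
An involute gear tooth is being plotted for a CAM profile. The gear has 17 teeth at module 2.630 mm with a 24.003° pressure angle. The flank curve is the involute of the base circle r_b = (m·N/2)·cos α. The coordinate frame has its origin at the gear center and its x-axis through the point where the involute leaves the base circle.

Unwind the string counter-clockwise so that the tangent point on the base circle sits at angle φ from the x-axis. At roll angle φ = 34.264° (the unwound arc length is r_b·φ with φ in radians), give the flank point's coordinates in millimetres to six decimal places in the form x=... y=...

x=23.753478 y=1.404455

pitch radius r_p = m·N/2 = 2.630·17/2 = 22.355000
base radius r_b = r_p·cos α = 22.355000·cos 24.003° = 20.421833
roll angle φ = 34.264° = 0.59801961 rad
x = r_b·(cos φ + φ·sin φ) = 20.421833·(0.82645221 + 0.59801961·0.56300688) = 23.753478
y = r_b·(sin φ − φ·cos φ) = 20.421833·(0.56300688 − 0.59801961·0.82645221) = 1.404455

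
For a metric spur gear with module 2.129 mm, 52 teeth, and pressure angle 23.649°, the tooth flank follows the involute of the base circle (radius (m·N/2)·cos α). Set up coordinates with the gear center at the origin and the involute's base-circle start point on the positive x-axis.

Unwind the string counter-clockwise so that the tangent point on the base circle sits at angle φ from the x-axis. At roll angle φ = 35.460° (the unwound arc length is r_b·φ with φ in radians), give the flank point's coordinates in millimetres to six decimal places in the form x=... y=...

x=59.505913 y=3.855265

pitch radius r_p = m·N/2 = 2.129·52/2 = 55.354000
base radius r_b = r_p·cos α = 55.354000·cos 23.649° = 50.705372
roll angle φ = 35.460° = 0.61889375 rad
x = r_b·(cos φ + φ·sin φ) = 50.705372·(0.81452073 + 0.61889375·0.58013445) = 59.505913
y = r_b·(sin φ − φ·cos φ) = 50.705372·(0.58013445 − 0.61889375·0.81452073) = 3.855265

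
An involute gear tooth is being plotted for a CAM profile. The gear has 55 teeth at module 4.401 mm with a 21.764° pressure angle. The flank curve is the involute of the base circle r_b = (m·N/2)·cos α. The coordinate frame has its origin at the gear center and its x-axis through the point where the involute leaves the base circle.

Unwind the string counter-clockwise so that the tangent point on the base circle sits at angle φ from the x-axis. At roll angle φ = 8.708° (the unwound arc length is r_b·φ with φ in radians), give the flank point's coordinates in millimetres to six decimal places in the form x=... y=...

x=113.691215 y=0.131229

pitch radius r_p = m·N/2 = 4.401·55/2 = 121.027500
base radius r_b = r_p·cos α = 121.027500·cos 21.764° = 112.400536
roll angle φ = 8.708° = 0.15198327 rad
x = r_b·(cos φ + φ·sin φ) = 112.400536·(0.98847276 + 0.15198327·0.15139884) = 113.691215
y = r_b·(sin φ − φ·cos φ) = 112.400536·(0.15139884 − 0.15198327·0.98847276) = 0.131229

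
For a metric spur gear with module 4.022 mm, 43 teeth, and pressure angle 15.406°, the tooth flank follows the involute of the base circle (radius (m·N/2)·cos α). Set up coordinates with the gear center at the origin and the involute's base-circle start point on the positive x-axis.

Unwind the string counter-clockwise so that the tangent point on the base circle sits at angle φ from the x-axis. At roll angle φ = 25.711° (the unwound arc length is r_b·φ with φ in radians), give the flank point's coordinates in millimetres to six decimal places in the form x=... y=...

pitch radius r_p = m·N/2 = 4.022·43/2 = 86.473000
base radius r_b = r_p·cos α = 86.473000·cos 15.406° = 83.365817
roll angle φ = 25.711° = 0.44874160 rad
x = r_b·(cos φ + φ·sin φ) = 83.365817·(0.90099375 + 0.44874160·0.43383207) = 91.341612
y = r_b·(sin φ − φ·cos φ) = 83.365817·(0.43383207 − 0.44874160·0.90099375) = 2.460850

x=91.341612 y=2.460850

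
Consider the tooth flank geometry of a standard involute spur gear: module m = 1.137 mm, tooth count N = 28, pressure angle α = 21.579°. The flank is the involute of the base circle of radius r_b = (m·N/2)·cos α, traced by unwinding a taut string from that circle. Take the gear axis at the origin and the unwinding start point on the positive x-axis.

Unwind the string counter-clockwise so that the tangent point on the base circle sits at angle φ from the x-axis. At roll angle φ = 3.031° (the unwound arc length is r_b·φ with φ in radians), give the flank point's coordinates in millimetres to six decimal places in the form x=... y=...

pitch radius r_p = m·N/2 = 1.137·28/2 = 15.918000
base radius r_b = r_p·cos α = 15.918000·cos 21.579° = 14.802329
roll angle φ = 3.031° = 0.05290093 rad
x = r_b·(cos φ + φ·sin φ) = 14.802329·(0.99860107 + 0.05290093·0.05287626) = 14.823027
y = r_b·(sin φ − φ·cos φ) = 14.802329·(0.05287626 − 0.05290093·0.99860107) = 0.000730

x=14.823027 y=0.000730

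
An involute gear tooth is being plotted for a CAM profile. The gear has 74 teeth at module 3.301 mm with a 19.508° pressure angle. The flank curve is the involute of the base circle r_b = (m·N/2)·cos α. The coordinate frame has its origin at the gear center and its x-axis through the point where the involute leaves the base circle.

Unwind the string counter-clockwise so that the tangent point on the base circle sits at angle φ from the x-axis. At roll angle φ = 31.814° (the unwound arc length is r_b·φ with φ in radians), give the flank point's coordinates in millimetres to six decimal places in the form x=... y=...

pitch radius r_p = m·N/2 = 3.301·74/2 = 122.137000
base radius r_b = r_p·cos α = 122.137000·cos 19.508° = 115.125710
roll angle φ = 31.814° = 0.55525905 rad
x = r_b·(cos φ + φ·sin φ) = 115.125710·(0.84976391 + 0.55525905·0.52716345) = 131.528382
y = r_b·(sin φ − φ·cos φ) = 115.125710·(0.52716345 − 0.55525905·0.84976391) = 6.369255

x=131.528382 y=6.369255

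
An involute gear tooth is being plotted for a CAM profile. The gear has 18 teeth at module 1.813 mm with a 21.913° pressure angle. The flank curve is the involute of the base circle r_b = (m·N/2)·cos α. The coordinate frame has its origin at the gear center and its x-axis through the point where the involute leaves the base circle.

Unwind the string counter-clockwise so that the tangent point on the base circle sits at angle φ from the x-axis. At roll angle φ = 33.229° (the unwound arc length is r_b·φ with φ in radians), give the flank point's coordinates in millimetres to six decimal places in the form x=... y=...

pitch radius r_p = m·N/2 = 1.813·18/2 = 16.317000
base radius r_b = r_p·cos α = 16.317000·cos 21.913° = 15.138123
roll angle φ = 33.229° = 0.57995546 rad
x = r_b·(cos φ + φ·sin φ) = 15.138123·(0.83648706 + 0.57995546·0.54798668) = 17.473858
y = r_b·(sin φ − φ·cos φ) = 15.138123·(0.54798668 − 0.57995546·0.83648706) = 0.951604

x=17.473858 y=0.951604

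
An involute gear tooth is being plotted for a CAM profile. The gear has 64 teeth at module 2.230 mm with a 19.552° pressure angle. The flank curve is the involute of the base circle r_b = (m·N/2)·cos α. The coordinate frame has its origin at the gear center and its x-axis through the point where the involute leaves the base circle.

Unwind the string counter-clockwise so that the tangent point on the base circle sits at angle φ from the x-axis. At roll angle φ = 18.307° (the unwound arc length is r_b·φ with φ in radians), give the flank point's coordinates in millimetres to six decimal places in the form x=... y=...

pitch radius r_p = m·N/2 = 2.230·64/2 = 71.360000
base radius r_b = r_p·cos α = 71.360000·cos 19.552° = 67.245250
roll angle φ = 18.307° = 0.31951743 rad
x = r_b·(cos φ + φ·sin φ) = 67.245250·(0.94938711 + 0.31951743·0.31410845) = 70.590717
y = r_b·(sin φ − φ·cos φ) = 67.245250·(0.31410845 − 0.31951743·0.94938711) = 0.723742

x=70.590717 y=0.723742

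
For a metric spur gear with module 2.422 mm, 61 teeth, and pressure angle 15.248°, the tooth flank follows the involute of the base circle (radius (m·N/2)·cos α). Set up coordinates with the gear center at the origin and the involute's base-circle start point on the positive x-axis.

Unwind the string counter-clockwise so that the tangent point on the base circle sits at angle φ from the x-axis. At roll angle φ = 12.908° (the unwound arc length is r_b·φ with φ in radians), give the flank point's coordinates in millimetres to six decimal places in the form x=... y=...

pitch radius r_p = m·N/2 = 2.422·61/2 = 73.871000
base radius r_b = r_p·cos α = 73.871000·cos 15.248° = 71.270483
roll angle φ = 12.908° = 0.22528710 rad
x = r_b·(cos φ + φ·sin φ) = 71.270483·(0.97473001 + 0.22528710·0.22338622) = 73.056239
y = r_b·(sin φ − φ·cos φ) = 71.270483·(0.22338622 − 0.22528710·0.97473001) = 0.270266

x=73.056239 y=0.270266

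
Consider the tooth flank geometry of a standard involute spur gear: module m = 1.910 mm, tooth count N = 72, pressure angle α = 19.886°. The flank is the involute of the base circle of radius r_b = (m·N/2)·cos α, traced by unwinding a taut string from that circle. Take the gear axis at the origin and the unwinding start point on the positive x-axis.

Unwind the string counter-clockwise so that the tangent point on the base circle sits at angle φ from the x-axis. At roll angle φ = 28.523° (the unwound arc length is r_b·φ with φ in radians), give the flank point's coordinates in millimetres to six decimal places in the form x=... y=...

x=72.182490 y=2.593764

pitch radius r_p = m·N/2 = 1.910·72/2 = 68.760000
base radius r_b = r_p·cos α = 68.760000·cos 19.886° = 64.659928
roll angle φ = 28.523° = 0.49782026 rad
x = r_b·(cos φ + φ·sin φ) = 64.659928·(0.87862550 + 0.49782026·0.47751150) = 72.182490
y = r_b·(sin φ − φ·cos φ) = 64.659928·(0.47751150 − 0.49782026·0.87862550) = 2.593764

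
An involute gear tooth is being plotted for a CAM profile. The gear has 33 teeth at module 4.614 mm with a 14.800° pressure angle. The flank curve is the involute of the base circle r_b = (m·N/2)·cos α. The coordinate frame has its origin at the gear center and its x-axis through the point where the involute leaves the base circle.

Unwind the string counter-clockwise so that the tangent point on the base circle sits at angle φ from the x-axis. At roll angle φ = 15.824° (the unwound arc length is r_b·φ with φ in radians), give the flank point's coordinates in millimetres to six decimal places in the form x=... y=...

x=76.359081 y=0.512923

pitch radius r_p = m·N/2 = 4.614·33/2 = 76.131000
base radius r_b = r_p·cos α = 76.131000·cos 14.800° = 73.605231
roll angle φ = 15.824° = 0.27618090 rad
x = r_b·(cos φ + φ·sin φ) = 73.605231·(0.96210386 + 0.27618090·0.27268328) = 76.359081
y = r_b·(sin φ − φ·cos φ) = 73.605231·(0.27268328 − 0.27618090·0.96210386) = 0.512923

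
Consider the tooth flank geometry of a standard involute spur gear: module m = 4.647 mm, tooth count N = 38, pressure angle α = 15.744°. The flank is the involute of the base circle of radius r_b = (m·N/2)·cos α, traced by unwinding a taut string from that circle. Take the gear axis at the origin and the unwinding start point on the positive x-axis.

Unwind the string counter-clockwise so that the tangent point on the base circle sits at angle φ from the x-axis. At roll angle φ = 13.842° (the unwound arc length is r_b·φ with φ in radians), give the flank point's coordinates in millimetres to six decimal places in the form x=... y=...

pitch radius r_p = m·N/2 = 4.647·38/2 = 88.293000
base radius r_b = r_p·cos α = 88.293000·cos 15.744° = 84.980569
roll angle φ = 13.842° = 0.24158848 rad
x = r_b·(cos φ + φ·sin φ) = 84.980569·(0.97095916 + 0.24158848·0.23924527) = 87.424446
y = r_b·(sin φ − φ·cos φ) = 84.980569·(0.23924527 − 0.24158848·0.97095916) = 0.397091

x=87.424446 y=0.397091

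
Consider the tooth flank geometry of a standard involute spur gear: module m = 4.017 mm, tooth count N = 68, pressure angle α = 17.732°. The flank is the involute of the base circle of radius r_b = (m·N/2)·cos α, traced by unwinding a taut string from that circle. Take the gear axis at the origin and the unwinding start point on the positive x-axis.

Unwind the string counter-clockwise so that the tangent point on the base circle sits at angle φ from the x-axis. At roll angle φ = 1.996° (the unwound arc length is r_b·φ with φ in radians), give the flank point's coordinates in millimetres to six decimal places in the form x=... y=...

x=130.168302 y=0.001833

pitch radius r_p = m·N/2 = 4.017·68/2 = 136.578000
base radius r_b = r_p·cos α = 136.578000·cos 17.732° = 130.089388
roll angle φ = 1.996° = 0.03483677 rad
x = r_b·(cos φ + φ·sin φ) = 130.089388·(0.99939326 + 0.03483677·0.03482973) = 130.168302
y = r_b·(sin φ − φ·cos φ) = 130.089388·(0.03482973 − 0.03483677·0.99939326) = 0.001833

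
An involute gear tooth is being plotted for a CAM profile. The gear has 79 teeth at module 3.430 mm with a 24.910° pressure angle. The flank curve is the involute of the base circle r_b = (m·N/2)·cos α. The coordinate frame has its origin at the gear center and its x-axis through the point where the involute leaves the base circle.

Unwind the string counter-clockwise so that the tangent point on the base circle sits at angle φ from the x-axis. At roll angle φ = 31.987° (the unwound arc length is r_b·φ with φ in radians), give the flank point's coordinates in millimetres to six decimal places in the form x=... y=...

pitch radius r_p = m·N/2 = 3.430·79/2 = 135.485000
base radius r_b = r_p·cos α = 135.485000·cos 24.910° = 122.880900
roll angle φ = 31.987° = 0.55827847 rad
x = r_b·(cos φ + φ·sin φ) = 122.880900·(0.84816831 + 0.55827847·0.52972683) = 140.563879
y = r_b·(sin φ − φ·cos φ) = 122.880900·(0.52972683 − 0.55827847·0.84816831) = 6.907471

x=140.563879 y=6.907471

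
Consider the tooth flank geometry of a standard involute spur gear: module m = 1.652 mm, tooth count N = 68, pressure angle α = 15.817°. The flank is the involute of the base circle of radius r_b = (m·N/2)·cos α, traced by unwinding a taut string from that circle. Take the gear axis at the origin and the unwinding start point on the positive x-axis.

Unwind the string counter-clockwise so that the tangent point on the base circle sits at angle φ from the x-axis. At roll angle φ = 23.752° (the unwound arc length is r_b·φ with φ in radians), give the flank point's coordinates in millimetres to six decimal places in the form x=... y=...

x=58.487275 y=1.261408

pitch radius r_p = m·N/2 = 1.652·68/2 = 56.168000
base radius r_b = r_p·cos α = 56.168000·cos 15.817° = 54.041320
roll angle φ = 23.752° = 0.41455060 rad
x = r_b·(cos φ + φ·sin φ) = 54.041320·(0.91529742 + 0.41455060·0.40277864) = 58.487275
y = r_b·(sin φ − φ·cos φ) = 54.041320·(0.40277864 − 0.41455060·0.91529742) = 1.261408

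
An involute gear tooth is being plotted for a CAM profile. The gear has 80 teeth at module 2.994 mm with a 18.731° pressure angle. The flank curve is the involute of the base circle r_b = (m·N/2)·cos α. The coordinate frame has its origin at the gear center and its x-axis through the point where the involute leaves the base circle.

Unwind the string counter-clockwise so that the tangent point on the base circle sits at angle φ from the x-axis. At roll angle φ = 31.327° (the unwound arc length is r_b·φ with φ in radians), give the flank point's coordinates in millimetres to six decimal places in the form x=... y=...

x=129.123788 y=5.996625

pitch radius r_p = m·N/2 = 2.994·80/2 = 119.760000
base radius r_b = r_p·cos α = 119.760000·cos 18.731° = 113.417112
roll angle φ = 31.327° = 0.54675929 rad
x = r_b·(cos φ + φ·sin φ) = 113.417112·(0.85421392 + 0.54675929·0.51992171) = 129.123788
y = r_b·(sin φ − φ·cos φ) = 113.417112·(0.51992171 − 0.54675929·0.85421392) = 5.996625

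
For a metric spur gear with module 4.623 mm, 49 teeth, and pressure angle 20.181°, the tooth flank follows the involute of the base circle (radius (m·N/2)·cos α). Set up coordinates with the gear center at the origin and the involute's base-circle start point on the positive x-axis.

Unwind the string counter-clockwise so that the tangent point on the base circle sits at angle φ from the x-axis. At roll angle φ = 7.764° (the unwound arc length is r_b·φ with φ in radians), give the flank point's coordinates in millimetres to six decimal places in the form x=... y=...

pitch radius r_p = m·N/2 = 4.623·49/2 = 113.263500
base radius r_b = r_p·cos α = 113.263500·cos 20.181° = 106.309968
roll angle φ = 7.764° = 0.13550736 rad
x = r_b·(cos φ + φ·sin φ) = 106.309968·(0.99083292 + 0.13550736·0.13509304) = 107.281537
y = r_b·(sin φ − φ·cos φ) = 106.309968·(0.13509304 − 0.13550736·0.99083292) = 0.088012

x=107.281537 y=0.088012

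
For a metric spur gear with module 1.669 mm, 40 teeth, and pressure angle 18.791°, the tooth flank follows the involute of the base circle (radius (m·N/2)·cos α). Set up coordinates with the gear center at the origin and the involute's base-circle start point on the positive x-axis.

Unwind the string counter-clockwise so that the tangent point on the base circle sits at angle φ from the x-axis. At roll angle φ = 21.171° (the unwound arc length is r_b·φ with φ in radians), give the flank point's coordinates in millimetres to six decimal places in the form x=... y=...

pitch radius r_p = m·N/2 = 1.669·40/2 = 33.380000
base radius r_b = r_p·cos α = 33.380000·cos 18.791° = 31.600842
roll angle φ = 21.171° = 0.36950366 rad
x = r_b·(cos φ + φ·sin φ) = 31.600842·(0.93250672 + 0.36950366·0.36115263) = 33.685041
y = r_b·(sin φ − φ·cos φ) = 31.600842·(0.36115263 − 0.36950366·0.93250672) = 0.524194

x=33.685041 y=0.524194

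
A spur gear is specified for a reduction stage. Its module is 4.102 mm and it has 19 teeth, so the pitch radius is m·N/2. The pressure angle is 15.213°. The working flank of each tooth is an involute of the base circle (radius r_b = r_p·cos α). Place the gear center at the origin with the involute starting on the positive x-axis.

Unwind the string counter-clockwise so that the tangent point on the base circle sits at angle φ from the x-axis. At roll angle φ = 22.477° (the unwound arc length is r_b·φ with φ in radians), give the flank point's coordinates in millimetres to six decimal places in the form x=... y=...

x=40.386564 y=0.745169

pitch radius r_p = m·N/2 = 4.102·19/2 = 38.969000
base radius r_b = r_p·cos α = 38.969000·cos 15.213° = 37.603409
roll angle φ = 22.477° = 0.39229766 rad
x = r_b·(cos φ + φ·sin φ) = 37.603409·(0.92403308 + 0.39229766·0.38231253) = 40.386564
y = r_b·(sin φ − φ·cos φ) = 37.603409·(0.38231253 − 0.39229766·0.92403308) = 0.745169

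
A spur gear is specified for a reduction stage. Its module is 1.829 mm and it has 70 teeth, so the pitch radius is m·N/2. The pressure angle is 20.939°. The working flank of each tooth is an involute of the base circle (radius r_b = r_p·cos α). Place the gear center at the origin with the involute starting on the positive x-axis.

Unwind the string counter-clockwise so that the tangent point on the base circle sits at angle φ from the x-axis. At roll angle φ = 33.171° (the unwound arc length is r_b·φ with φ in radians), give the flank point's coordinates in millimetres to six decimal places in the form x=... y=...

x=68.983110 y=3.739128

pitch radius r_p = m·N/2 = 1.829·70/2 = 64.015000
base radius r_b = r_p·cos α = 64.015000·cos 20.939° = 59.787541
roll angle φ = 33.171° = 0.57894317 rad
x = r_b·(cos φ + φ·sin φ) = 59.787541·(0.83704135 + 0.57894317·0.54713963) = 68.983110
y = r_b·(sin φ − φ·cos φ) = 59.787541·(0.54713963 − 0.57894317·0.83704135) = 3.739128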